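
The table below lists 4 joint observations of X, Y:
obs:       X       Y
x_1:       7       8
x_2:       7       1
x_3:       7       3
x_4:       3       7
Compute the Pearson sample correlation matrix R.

Step 1 — column means:
  mean(X) = (7 + 7 + 7 + 3) / 4 = 24/4 = 6
  mean(Y) = (8 + 1 + 3 + 7) / 4 = 19/4 = 4.75

Step 2 — sample variances and covariances s[i,j] = (1/(n-1)) · Σ_k (x_{k,i} - mean_i) · (x_{k,j} - mean_j), with n-1 = 3:
  s[X,X] = ((1)·(1) + (1)·(1) + (1)·(1) + (-3)·(-3)) / 3 = 12/3 = 4
  s[X,Y] = ((1)·(3.25) + (1)·(-3.75) + (1)·(-1.75) + (-3)·(2.25)) / 3 = -9/3 = -3
  s[Y,Y] = ((3.25)·(3.25) + (-3.75)·(-3.75) + (-1.75)·(-1.75) + (2.25)·(2.25)) / 3 = 32.75/3 = 10.9167
  Sample standard deviations s_i = √(s[i,i]):
  s(X) = √(4) = 2
  s(Y) = √(10.9167) = 3.304

Step 3 — r_{ij} = s_{ij} / (s_i · s_j):
  r[X,X] = 1 (diagonal).
  r[X,Y] = -3 / (2 · 3.304) = -3 / 6.6081 = -0.454
  r[Y,Y] = 1 (diagonal).

R is symmetric with unit diagonal. Assembling:

R = [[1, -0.454],
 [-0.454, 1]]


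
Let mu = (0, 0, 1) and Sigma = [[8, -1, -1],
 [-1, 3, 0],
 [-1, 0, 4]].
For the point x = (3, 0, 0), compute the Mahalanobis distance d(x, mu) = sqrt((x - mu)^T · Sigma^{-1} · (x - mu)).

Step 1 — centre the observation: (x - mu) = (3, 0, -1).

Step 2 — invert Sigma (cofactor / det for 3×3, or solve directly):
  Sigma^{-1} = [[0.1348, 0.0449, 0.0337],
 [0.0449, 0.3483, 0.0112],
 [0.0337, 0.0112, 0.2584]].

Step 3 — form the quadratic (x - mu)^T · Sigma^{-1} · (x - mu):
  Sigma^{-1} · (x - mu) = (0.3708, 0.1236, -0.1573).
  (x - mu)^T · [Sigma^{-1} · (x - mu)] = (3)·(0.3708) + (0)·(0.1236) + (-1)·(-0.1573) = 1.2697.

Step 4 — take square root: d = √(1.2697) ≈ 1.1268.

d(x, mu) = √(1.2697) ≈ 1.1268


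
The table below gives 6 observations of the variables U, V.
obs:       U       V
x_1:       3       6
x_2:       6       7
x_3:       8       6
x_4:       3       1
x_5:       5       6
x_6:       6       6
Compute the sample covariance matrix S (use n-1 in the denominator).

Step 1 — column means:
  mean(U) = (3 + 6 + 8 + 3 + 5 + 6) / 6 = 31/6 = 5.1667
  mean(V) = (6 + 7 + 6 + 1 + 6 + 6) / 6 = 32/6 = 5.3333

Step 2 — sample covariance S[i,j] = (1/(n-1)) · Σ_k (x_{k,i} - mean_i) · (x_{k,j} - mean_j), with n-1 = 5.
  S[U,U] = ((-2.1667)·(-2.1667) + (0.8333)·(0.8333) + (2.8333)·(2.8333) + (-2.1667)·(-2.1667) + (-0.1667)·(-0.1667) + (0.8333)·(0.8333)) / 5 = 18.8333/5 = 3.7667
  S[U,V] = ((-2.1667)·(0.6667) + (0.8333)·(1.6667) + (2.8333)·(0.6667) + (-2.1667)·(-4.3333) + (-0.1667)·(0.6667) + (0.8333)·(0.6667)) / 5 = 11.6667/5 = 2.3333
  S[V,V] = ((0.6667)·(0.6667) + (1.6667)·(1.6667) + (0.6667)·(0.6667) + (-4.3333)·(-4.3333) + (0.6667)·(0.6667) + (0.6667)·(0.6667)) / 5 = 23.3333/5 = 4.6667

S is symmetric (S[j,i] = S[i,j]). Assembling:

S = [[3.7667, 2.3333],
 [2.3333, 4.6667]]


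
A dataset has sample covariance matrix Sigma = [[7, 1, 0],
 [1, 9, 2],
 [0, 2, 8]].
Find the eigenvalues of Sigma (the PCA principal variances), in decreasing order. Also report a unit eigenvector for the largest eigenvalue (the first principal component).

Step 1 — characteristic polynomial p(λ) = det(λI - Sigma) = λ³ - tr·λ² + c_1·λ - det, where tr = trace, c_1 = sum of the principal 2×2 minors, det = det(Sigma):
  tr = 7 + 9 + 8 = 24,
  c_1 = (7·9 - (1)²) + (7·8 - (0)²) + (9·8 - (2)²) = 62 + 56 + 68 = 186,
  det = 7·(9·8 - (2)²) - (1)·((1)·8 - (2)·(0)) + (0)·((1)·(2) - 9·(0)) = 7·(68) - (1)·(8) + (0)·(2) = 468.
  So p(λ) = λ³ - 24λ² + 186λ - 468.
Step 2 — look for an integer root (rational root theorem: any rational root is an integer divisor of 468). Testing λ = 6:
  p(6) = 216 - 864 + 1116 - 468 = 0  ✓
  Dividing out (λ - 6): p(λ) = (λ - 6)(λ² - 18λ + 78).
Step 3 — remaining eigenvalues from the quadratic λ² - 18λ + 78 = 0:
  Δ = 18² - 4·78 = 324 - 312 = 12,  λ = (18 ± √12)/2 = (18 ± 3.4641)/2 ≈ 10.7321 or 7.2679.
  Sorted: λ_1 = 10.7321,  λ_2 = 7.2679,  λ_3 = 6  (check: sum = 24 = tr ✓).

Step 4 — unit eigenvector for λ_1 ≈ 10.7321: v spans the null space of (Sigma - λ_1 I), whose rows are
  r_1 = (-3.7321, 1, 0),  r_2 = (1, -1.7321, 2),  r_3 = (0, 2, -2.7321).
  v is orthogonal to every row, so take v ∝ r_1 × r_2 = ((1)·(2) - (0)·(-1.7321), (0)·(1) - (-3.7321)·(2), (-3.7321)·(-1.7321) - (1)·(1)) ≈ (2, 7.4641, 5.4641).
  Let u = (2, 7.4641, 5.4641).
  ||u|| = √((2)² + (7.4641)² + (5.4641)²) = √(89.5692) ≈ 9.4641,  v_1 = u/||u|| ≈ (0.2113, 0.7887, 0.5774) (||v_1|| = 1).

λ_1 = 10.7321,  λ_2 = 7.2679,  λ_3 = 6;  v_1 ≈ (0.2113, 0.7887, 0.5774)


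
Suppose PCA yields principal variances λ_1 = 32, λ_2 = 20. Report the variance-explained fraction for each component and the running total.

Step 1 — total variance = trace(Sigma) = Σ λ_i = 32 + 20 = 52.

Step 2 — fraction explained by component i = λ_i / Σ λ:
  PC1: 32/52 = 0.6154
  PC2: 20/52 = 0.3846

Step 3 — cumulative fraction after k components = (λ_1 + ... + λ_k) / Σ λ:
  k = 1: 32/52 = 0.6154
  k = 2: (32 + 20)/52 = 52/52 = 1

Summary (fraction, with percent):

explained: PC1 0.6154 (61.54%), PC2 0.3846 (38.46%);  cumulative: 0.6154, 1


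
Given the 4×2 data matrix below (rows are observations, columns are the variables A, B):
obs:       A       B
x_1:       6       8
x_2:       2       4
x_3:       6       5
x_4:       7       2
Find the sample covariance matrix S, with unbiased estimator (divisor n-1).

Step 1 — column means:
  mean(A) = (6 + 2 + 6 + 7) / 4 = 21/4 = 5.25
  mean(B) = (8 + 4 + 5 + 2) / 4 = 19/4 = 4.75

Step 2 — sample covariance S[i,j] = (1/(n-1)) · Σ_k (x_{k,i} - mean_i) · (x_{k,j} - mean_j), with n-1 = 3.
  S[A,A] = ((0.75)·(0.75) + (-3.25)·(-3.25) + (0.75)·(0.75) + (1.75)·(1.75)) / 3 = 14.75/3 = 4.9167
  S[A,B] = ((0.75)·(3.25) + (-3.25)·(-0.75) + (0.75)·(0.25) + (1.75)·(-2.75)) / 3 = 0.25/3 = 0.0833
  S[B,B] = ((3.25)·(3.25) + (-0.75)·(-0.75) + (0.25)·(0.25) + (-2.75)·(-2.75)) / 3 = 18.75/3 = 6.25

S is symmetric (S[j,i] = S[i,j]). Assembling:

S = [[4.9167, 0.0833],
 [0.0833, 6.25]]


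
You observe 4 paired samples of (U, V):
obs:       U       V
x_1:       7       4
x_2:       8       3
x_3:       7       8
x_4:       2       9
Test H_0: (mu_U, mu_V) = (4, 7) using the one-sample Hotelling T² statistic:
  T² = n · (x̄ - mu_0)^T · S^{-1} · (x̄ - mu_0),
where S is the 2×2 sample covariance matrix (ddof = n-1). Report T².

Step 1 — sample mean vector:
  mean(U) = (7 + 8 + 7 + 2) / 4 = 24/4 = 6
  mean(V) = (4 + 3 + 8 + 9) / 4 = 24/4 = 6
  x̄ = (6, 6),  deviation x̄ - mu_0 = (6, 6) - (4, 7) = (2, -1).

Step 2 — sample covariance matrix, S[i,j] = (1/(n-1)) · Σ_k (x_{k,i} - mean_i) · (x_{k,j} - mean_j), divisor n-1 = 3:
  S[U,U] = ((1)·(1) + (2)·(2) + (1)·(1) + (-4)·(-4)) / 3 = 22/3 = 7.3333
  S[U,V] = ((1)·(-2) + (2)·(-3) + (1)·(2) + (-4)·(3)) / 3 = -18/3 = -6
  S[V,V] = ((-2)·(-2) + (-3)·(-3) + (2)·(2) + (3)·(3)) / 3 = 26/3 = 8.6667
  S = [[7.3333, -6],
 [-6, 8.6667]].

Step 3 — invert S. det(S) = 7.3333·8.6667 - (-6)² = 27.5556.
  S^{-1} = (1/det) · [[d, -b], [-b, a]] = [[0.3145, 0.2177],
 [0.2177, 0.2661]].

Step 4 — quadratic form (x̄ - mu_0)^T · S^{-1} · (x̄ - mu_0):
  S^{-1} · (x̄ - mu_0) = (0.4113, 0.1694),
  (x̄ - mu_0)^T · [...] = (2)·(0.4113) + (-1)·(0.1694) = 0.6532.

Step 5 — scale by n: T² = 4 · 0.6532 = 2.6129.

T² ≈ 2.6129


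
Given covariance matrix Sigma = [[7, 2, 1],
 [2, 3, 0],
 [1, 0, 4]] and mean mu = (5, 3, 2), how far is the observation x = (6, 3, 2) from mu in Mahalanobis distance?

Step 1 — centre the observation: (x - mu) = (1, 0, 0).

Step 2 — invert Sigma (cofactor / det for 3×3, or solve directly):
  Sigma^{-1} = [[0.1846, -0.1231, -0.0462],
 [-0.1231, 0.4154, 0.0308],
 [-0.0462, 0.0308, 0.2615]].

Step 3 — form the quadratic (x - mu)^T · Sigma^{-1} · (x - mu):
  Sigma^{-1} · (x - mu) = (0.1846, -0.1231, -0.0462).
  (x - mu)^T · [Sigma^{-1} · (x - mu)] = (1)·(0.1846) + (0)·(-0.1231) + (0)·(-0.0462) = 0.1846.

Step 4 — take square root: d = √(0.1846) ≈ 0.4297.

d(x, mu) = √(0.1846) ≈ 0.4297


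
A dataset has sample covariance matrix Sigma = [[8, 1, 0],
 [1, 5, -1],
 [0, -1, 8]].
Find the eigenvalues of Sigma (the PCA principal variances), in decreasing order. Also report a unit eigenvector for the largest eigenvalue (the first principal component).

Step 1 — characteristic polynomial p(λ) = det(λI - Sigma) = λ³ - tr·λ² + c_1·λ - det, where tr = trace, c_1 = sum of the principal 2×2 minors, det = det(Sigma):
  tr = 8 + 5 + 8 = 21,
  c_1 = (8·5 - (1)²) + (8·8 - (0)²) + (5·8 - (-1)²) = 39 + 64 + 39 = 142,
  det = 8·(5·8 - (-1)²) - (1)·((1)·8 - (-1)·(0)) + (0)·((1)·(-1) - 5·(0)) = 8·(39) - (1)·(8) + (0)·(-1) = 304.
  So p(λ) = λ³ - 21λ² + 142λ - 304.
Step 2 — look for an integer root (rational root theorem: any rational root is an integer divisor of 304). Testing λ = 8:
  p(8) = 512 - 1344 + 1136 - 304 = 0  ✓
  Dividing out (λ - 8): p(λ) = (λ - 8)(λ² - 13λ + 38).
Step 3 — remaining eigenvalues from the quadratic λ² - 13λ + 38 = 0:
  Δ = 13² - 4·38 = 169 - 152 = 17,  λ = (13 ± √17)/2 = (13 ± 4.1231)/2 ≈ 8.5616 or 4.4384.
  Sorted: λ_1 = 8.5616,  λ_2 = 8,  λ_3 = 4.4384  (check: sum = 21 = tr ✓).

Step 4 — unit eigenvector for λ_1 ≈ 8.5616: v spans the null space of (Sigma - λ_1 I), whose rows are
  r_1 = (-0.5616, 1, 0),  r_2 = (1, -3.5616, -1),  r_3 = (0, -1, -0.5616).
  v is orthogonal to every row, so take v ∝ r_1 × r_2 = ((1)·(-1) - (0)·(-3.5616), (0)·(1) - (-0.5616)·(-1), (-0.5616)·(-3.5616) - (1)·(1)) ≈ (-1, -0.5616, 1).
  Rescale (multiply by -1 so the first nonzero entry is positive): u = (1, 0.5616, -1).
  ||u|| = √((1)² + (0.5616)² + (-1)²) = √(2.3153) ≈ 1.5216,  v_1 = u/||u|| ≈ (0.6572, 0.369, -0.6572) (||v_1|| = 1).

λ_1 = 8.5616,  λ_2 = 8,  λ_3 = 4.4384;  v_1 ≈ (0.6572, 0.369, -0.6572)


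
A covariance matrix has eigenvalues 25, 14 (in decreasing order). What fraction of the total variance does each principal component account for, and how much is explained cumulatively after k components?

Step 1 — total variance = trace(Sigma) = Σ λ_i = 25 + 14 = 39.

Step 2 — fraction explained by component i = λ_i / Σ λ:
  PC1: 25/39 = 0.641
  PC2: 14/39 = 0.359

Step 3 — cumulative fraction after k components = (λ_1 + ... + λ_k) / Σ λ:
  k = 1: 25/39 = 0.641
  k = 2: (25 + 14)/39 = 39/39 = 1

Summary (fraction, with percent):

explained: PC1 0.641 (64.1%), PC2 0.359 (35.9%);  cumulative: 0.641, 1


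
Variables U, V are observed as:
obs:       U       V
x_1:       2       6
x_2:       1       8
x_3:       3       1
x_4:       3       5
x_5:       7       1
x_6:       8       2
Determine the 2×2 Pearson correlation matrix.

Step 1 — column means:
  mean(U) = (2 + 1 + 3 + 3 + 7 + 8) / 6 = 24/6 = 4
  mean(V) = (6 + 8 + 1 + 5 + 1 + 2) / 6 = 23/6 = 3.8333

Step 2 — sample variances and covariances s[i,j] = (1/(n-1)) · Σ_k (x_{k,i} - mean_i) · (x_{k,j} - mean_j), with n-1 = 5:
  s[U,U] = ((-2)·(-2) + (-3)·(-3) + (-1)·(-1) + (-1)·(-1) + (3)·(3) + (4)·(4)) / 5 = 40/5 = 8
  s[U,V] = ((-2)·(2.1667) + (-3)·(4.1667) + (-1)·(-2.8333) + (-1)·(1.1667) + (3)·(-2.8333) + (4)·(-1.8333)) / 5 = -31/5 = -6.2
  s[V,V] = ((2.1667)·(2.1667) + (4.1667)·(4.1667) + (-2.8333)·(-2.8333) + (1.1667)·(1.1667) + (-2.8333)·(-2.8333) + (-1.8333)·(-1.8333)) / 5 = 42.8333/5 = 8.5667
  Sample standard deviations s_i = √(s[i,i]):
  s(U) = √(8) = 2.8284
  s(V) = √(8.5667) = 2.9269

Step 3 — r_{ij} = s_{ij} / (s_i · s_j):
  r[U,U] = 1 (diagonal).
  r[U,V] = -6.2 / (2.8284 · 2.9269) = -6.2 / 8.2785 = -0.7489
  r[V,V] = 1 (diagonal).

R is symmetric with unit diagonal. Assembling:

R = [[1, -0.7489],
 [-0.7489, 1]]


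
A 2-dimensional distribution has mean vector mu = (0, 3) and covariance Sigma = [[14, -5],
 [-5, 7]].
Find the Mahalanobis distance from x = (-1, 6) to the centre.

Step 1 — centre the observation: (x - mu) = (-1, 3).

Step 2 — invert Sigma. det(Sigma) = 14·7 - (-5)² = 73.
  Sigma^{-1} = (1/det) · [[d, -b], [-b, a]] = [[0.0959, 0.0685],
 [0.0685, 0.1918]].

Step 3 — form the quadratic (x - mu)^T · Sigma^{-1} · (x - mu):
  Sigma^{-1} · (x - mu) = (0.1096, 0.5068).
  (x - mu)^T · [Sigma^{-1} · (x - mu)] = (-1)·(0.1096) + (3)·(0.5068) = 1.411.

Step 4 — take square root: d = √(1.411) ≈ 1.1878.

d(x, mu) = √(1.411) ≈ 1.1878


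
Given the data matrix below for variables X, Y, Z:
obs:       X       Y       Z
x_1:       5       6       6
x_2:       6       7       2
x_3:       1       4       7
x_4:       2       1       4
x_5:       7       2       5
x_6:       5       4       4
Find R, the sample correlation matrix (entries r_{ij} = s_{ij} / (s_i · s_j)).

Step 1 — column means:
  mean(X) = (5 + 6 + 1 + 2 + 7 + 5) / 6 = 26/6 = 4.3333
  mean(Y) = (6 + 7 + 4 + 1 + 2 + 4) / 6 = 24/6 = 4
  mean(Z) = (6 + 2 + 7 + 4 + 5 + 4) / 6 = 28/6 = 4.6667

Step 2 — sample variances and covariances s[i,j] = (1/(n-1)) · Σ_k (x_{k,i} - mean_i) · (x_{k,j} - mean_j), with n-1 = 5:
  s[X,X] = ((0.6667)·(0.6667) + (1.6667)·(1.6667) + (-3.3333)·(-3.3333) + (-2.3333)·(-2.3333) + (2.6667)·(2.6667) + (0.6667)·(0.6667)) / 5 = 27.3333/5 = 5.4667
  s[X,Y] = ((0.6667)·(2) + (1.6667)·(3) + (-3.3333)·(0) + (-2.3333)·(-3) + (2.6667)·(-2) + (0.6667)·(0)) / 5 = 8/5 = 1.6
  s[X,Z] = ((0.6667)·(1.3333) + (1.6667)·(-2.6667) + (-3.3333)·(2.3333) + (-2.3333)·(-0.6667) + (2.6667)·(0.3333) + (0.6667)·(-0.6667)) / 5 = -9.3333/5 = -1.8667
  s[Y,Y] = ((2)·(2) + (3)·(3) + (0)·(0) + (-3)·(-3) + (-2)·(-2) + (0)·(0)) / 5 = 26/5 = 5.2
  s[Y,Z] = ((2)·(1.3333) + (3)·(-2.6667) + (0)·(2.3333) + (-3)·(-0.6667) + (-2)·(0.3333) + (0)·(-0.6667)) / 5 = -4/5 = -0.8
  s[Z,Z] = ((1.3333)·(1.3333) + (-2.6667)·(-2.6667) + (2.3333)·(2.3333) + (-0.6667)·(-0.6667) + (0.3333)·(0.3333) + (-0.6667)·(-0.6667)) / 5 = 15.3333/5 = 3.0667
  Sample standard deviations s_i = √(s[i,i]):
  s(X) = √(5.4667) = 2.3381
  s(Y) = √(5.2) = 2.2804
  s(Z) = √(3.0667) = 1.7512

Step 3 — r_{ij} = s_{ij} / (s_i · s_j):
  r[X,X] = 1 (diagonal).
  r[X,Y] = 1.6 / (2.3381 · 2.2804) = 1.6 / 5.3317 = 0.3001
  r[X,Z] = -1.8667 / (2.3381 · 1.7512) = -1.8667 / 4.0944 = -0.4559
  r[Y,Y] = 1 (diagonal).
  r[Y,Z] = -0.8 / (2.2804 · 1.7512) = -0.8 / 3.9933 = -0.2003
  r[Z,Z] = 1 (diagonal).

R is symmetric with unit diagonal. Assembling:

R = [[1, 0.3001, -0.4559],
 [0.3001, 1, -0.2003],
 [-0.4559, -0.2003, 1]]


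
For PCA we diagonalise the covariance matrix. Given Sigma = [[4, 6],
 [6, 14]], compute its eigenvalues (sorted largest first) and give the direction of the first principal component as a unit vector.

Step 1 — characteristic polynomial of 2×2 Sigma:
  det(Sigma - λI) = λ² - trace · λ + det = 0.
  trace = 4 + 14 = 18, det = 4·14 - (6)² = 20.
Step 2 — discriminant:
  Δ = trace² - 4·det = 324 - 80 = 244.
Step 3 — eigenvalues:
  λ = (trace ± √Δ)/2 = (18 ± 15.6205)/2,
  λ_1 = 16.8102,  λ_2 = 1.1898.

Step 4 — unit eigenvector for λ_1: solve (Sigma - λ_1 I)v = 0. First row:
  (4 - 16.8102)·v_x + (6)·v_y = 0, i.e. (-12.8102)·v_x + (6)·v_y = 0,
  so v ∝ (b, λ_1 - a) = (6, 12.8102) = u.
  ||u|| = √((6)² + (12.8102)²) = √(200.1025) ≈ 14.1458,
  v_1 = u/||u|| ≈ (0.4242, 0.9056) (||v_1|| = 1).

λ_1 = 16.8102,  λ_2 = 1.1898;  v_1 ≈ (0.4242, 0.9056)


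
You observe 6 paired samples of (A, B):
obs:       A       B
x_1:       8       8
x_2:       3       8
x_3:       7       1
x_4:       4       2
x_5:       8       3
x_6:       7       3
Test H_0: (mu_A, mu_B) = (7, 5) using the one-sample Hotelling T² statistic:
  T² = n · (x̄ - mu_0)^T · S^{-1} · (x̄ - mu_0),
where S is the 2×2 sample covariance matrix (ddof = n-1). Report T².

Step 1 — sample mean vector:
  mean(A) = (8 + 3 + 7 + 4 + 8 + 7) / 6 = 37/6 = 6.1667
  mean(B) = (8 + 8 + 1 + 2 + 3 + 3) / 6 = 25/6 = 4.1667
  x̄ = (6.1667, 4.1667),  deviation x̄ - mu_0 = (6.1667, 4.1667) - (7, 5) = (-0.8333, -0.8333).

Step 2 — sample covariance matrix, S[i,j] = (1/(n-1)) · Σ_k (x_{k,i} - mean_i) · (x_{k,j} - mean_j), divisor n-1 = 5:
  S[A,A] = ((1.8333)·(1.8333) + (-3.1667)·(-3.1667) + (0.8333)·(0.8333) + (-2.1667)·(-2.1667) + (1.8333)·(1.8333) + (0.8333)·(0.8333)) / 5 = 22.8333/5 = 4.5667
  S[A,B] = ((1.8333)·(3.8333) + (-3.1667)·(3.8333) + (0.8333)·(-3.1667) + (-2.1667)·(-2.1667) + (1.8333)·(-1.1667) + (0.8333)·(-1.1667)) / 5 = -6.1667/5 = -1.2333
  S[B,B] = ((3.8333)·(3.8333) + (3.8333)·(3.8333) + (-3.1667)·(-3.1667) + (-2.1667)·(-2.1667) + (-1.1667)·(-1.1667) + (-1.1667)·(-1.1667)) / 5 = 46.8333/5 = 9.3667
  S = [[4.5667, -1.2333],
 [-1.2333, 9.3667]].

Step 3 — invert S. det(S) = 4.5667·9.3667 - (-1.2333)² = 41.2533.
  S^{-1} = (1/det) · [[d, -b], [-b, a]] = [[0.2271, 0.0299],
 [0.0299, 0.1107]].

Step 4 — quadratic form (x̄ - mu_0)^T · S^{-1} · (x̄ - mu_0):
  S^{-1} · (x̄ - mu_0) = (-0.2141, -0.1172),
  (x̄ - mu_0)^T · [...] = (-0.8333)·(-0.2141) + (-0.8333)·(-0.1172) = 0.2761.

Step 5 — scale by n: T² = 6 · 0.2761 = 1.6564.

T² ≈ 1.6564


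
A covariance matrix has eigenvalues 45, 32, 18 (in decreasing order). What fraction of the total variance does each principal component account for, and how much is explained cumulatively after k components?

Step 1 — total variance = trace(Sigma) = Σ λ_i = 45 + 32 + 18 = 95.

Step 2 — fraction explained by component i = λ_i / Σ λ:
  PC1: 45/95 = 0.4737
  PC2: 32/95 = 0.3368
  PC3: 18/95 = 0.1895

Step 3 — cumulative fraction after k components = (λ_1 + ... + λ_k) / Σ λ:
  k = 1: 45/95 = 0.4737
  k = 2: (45 + 32)/95 = 77/95 = 0.8105
  k = 3: (45 + 32 + 18)/95 = 95/95 = 1

Summary (fraction, with percent):

explained: PC1 0.4737 (47.37%), PC2 0.3368 (33.68%), PC3 0.1895 (18.95%);  cumulative: 0.4737, 0.8105, 1


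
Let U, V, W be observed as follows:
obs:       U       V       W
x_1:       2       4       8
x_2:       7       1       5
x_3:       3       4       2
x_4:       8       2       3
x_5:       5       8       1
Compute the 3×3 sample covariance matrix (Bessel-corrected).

Step 1 — column means:
  mean(U) = (2 + 7 + 3 + 8 + 5) / 5 = 25/5 = 5
  mean(V) = (4 + 1 + 4 + 2 + 8) / 5 = 19/5 = 3.8
  mean(W) = (8 + 5 + 2 + 3 + 1) / 5 = 19/5 = 3.8

Step 2 — sample covariance S[i,j] = (1/(n-1)) · Σ_k (x_{k,i} - mean_i) · (x_{k,j} - mean_j), with n-1 = 4.
  S[U,U] = ((-3)·(-3) + (2)·(2) + (-2)·(-2) + (3)·(3) + (0)·(0)) / 4 = 26/4 = 6.5
  S[U,V] = ((-3)·(0.2) + (2)·(-2.8) + (-2)·(0.2) + (3)·(-1.8) + (0)·(4.2)) / 4 = -12/4 = -3
  S[U,W] = ((-3)·(4.2) + (2)·(1.2) + (-2)·(-1.8) + (3)·(-0.8) + (0)·(-2.8)) / 4 = -9/4 = -2.25
  S[V,V] = ((0.2)·(0.2) + (-2.8)·(-2.8) + (0.2)·(0.2) + (-1.8)·(-1.8) + (4.2)·(4.2)) / 4 = 28.8/4 = 7.2
  S[V,W] = ((0.2)·(4.2) + (-2.8)·(1.2) + (0.2)·(-1.8) + (-1.8)·(-0.8) + (4.2)·(-2.8)) / 4 = -13.2/4 = -3.3
  S[W,W] = ((4.2)·(4.2) + (1.2)·(1.2) + (-1.8)·(-1.8) + (-0.8)·(-0.8) + (-2.8)·(-2.8)) / 4 = 30.8/4 = 7.7

S is symmetric (S[j,i] = S[i,j]). Assembling:

S = [[6.5, -3, -2.25],
 [-3, 7.2, -3.3],
 [-2.25, -3.3, 7.7]]


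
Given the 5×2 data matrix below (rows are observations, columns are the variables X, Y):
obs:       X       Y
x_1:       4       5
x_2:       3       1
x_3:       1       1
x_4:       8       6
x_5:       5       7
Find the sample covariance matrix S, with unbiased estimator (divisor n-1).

Step 1 — column means:
  mean(X) = (4 + 3 + 1 + 8 + 5) / 5 = 21/5 = 4.2
  mean(Y) = (5 + 1 + 1 + 6 + 7) / 5 = 20/5 = 4

Step 2 — sample covariance S[i,j] = (1/(n-1)) · Σ_k (x_{k,i} - mean_i) · (x_{k,j} - mean_j), with n-1 = 4.
  S[X,X] = ((-0.2)·(-0.2) + (-1.2)·(-1.2) + (-3.2)·(-3.2) + (3.8)·(3.8) + (0.8)·(0.8)) / 4 = 26.8/4 = 6.7
  S[X,Y] = ((-0.2)·(1) + (-1.2)·(-3) + (-3.2)·(-3) + (3.8)·(2) + (0.8)·(3)) / 4 = 23/4 = 5.75
  S[Y,Y] = ((1)·(1) + (-3)·(-3) + (-3)·(-3) + (2)·(2) + (3)·(3)) / 4 = 32/4 = 8

S is symmetric (S[j,i] = S[i,j]). Assembling:

S = [[6.7, 5.75],
 [5.75, 8]]


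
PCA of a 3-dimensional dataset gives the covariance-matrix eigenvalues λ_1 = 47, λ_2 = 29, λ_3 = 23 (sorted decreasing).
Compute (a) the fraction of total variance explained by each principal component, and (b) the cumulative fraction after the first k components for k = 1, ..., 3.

Step 1 — total variance = trace(Sigma) = Σ λ_i = 47 + 29 + 23 = 99.

Step 2 — fraction explained by component i = λ_i / Σ λ:
  PC1: 47/99 = 0.4747
  PC2: 29/99 = 0.2929
  PC3: 23/99 = 0.2323

Step 3 — cumulative fraction after k components = (λ_1 + ... + λ_k) / Σ λ:
  k = 1: 47/99 = 0.4747
  k = 2: (47 + 29)/99 = 76/99 = 0.7677
  k = 3: (47 + 29 + 23)/99 = 99/99 = 1

Summary (fraction, with percent):

explained: PC1 0.4747 (47.47%), PC2 0.2929 (29.29%), PC3 0.2323 (23.23%);  cumulative: 0.4747, 0.7677, 1


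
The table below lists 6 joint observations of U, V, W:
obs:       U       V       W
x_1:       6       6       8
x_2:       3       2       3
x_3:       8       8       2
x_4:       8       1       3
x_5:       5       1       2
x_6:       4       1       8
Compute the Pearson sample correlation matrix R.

Step 1 — column means:
  mean(U) = (6 + 3 + 8 + 8 + 5 + 4) / 6 = 34/6 = 5.6667
  mean(V) = (6 + 2 + 8 + 1 + 1 + 1) / 6 = 19/6 = 3.1667
  mean(W) = (8 + 3 + 2 + 3 + 2 + 8) / 6 = 26/6 = 4.3333

Step 2 — sample variances and covariances s[i,j] = (1/(n-1)) · Σ_k (x_{k,i} - mean_i) · (x_{k,j} - mean_j), with n-1 = 5:
  s[U,U] = ((0.3333)·(0.3333) + (-2.6667)·(-2.6667) + (2.3333)·(2.3333) + (2.3333)·(2.3333) + (-0.6667)·(-0.6667) + (-1.6667)·(-1.6667)) / 5 = 21.3333/5 = 4.2667
  s[U,V] = ((0.3333)·(2.8333) + (-2.6667)·(-1.1667) + (2.3333)·(4.8333) + (2.3333)·(-2.1667) + (-0.6667)·(-2.1667) + (-1.6667)·(-2.1667)) / 5 = 15.3333/5 = 3.0667
  s[U,W] = ((0.3333)·(3.6667) + (-2.6667)·(-1.3333) + (2.3333)·(-2.3333) + (2.3333)·(-1.3333) + (-0.6667)·(-2.3333) + (-1.6667)·(3.6667)) / 5 = -8.3333/5 = -1.6667
  s[V,V] = ((2.8333)·(2.8333) + (-1.1667)·(-1.1667) + (4.8333)·(4.8333) + (-2.1667)·(-2.1667) + (-2.1667)·(-2.1667) + (-2.1667)·(-2.1667)) / 5 = 46.8333/5 = 9.3667
  s[V,W] = ((2.8333)·(3.6667) + (-1.1667)·(-1.3333) + (4.8333)·(-2.3333) + (-2.1667)·(-1.3333) + (-2.1667)·(-2.3333) + (-2.1667)·(3.6667)) / 5 = 0.6667/5 = 0.1333
  s[W,W] = ((3.6667)·(3.6667) + (-1.3333)·(-1.3333) + (-2.3333)·(-2.3333) + (-1.3333)·(-1.3333) + (-2.3333)·(-2.3333) + (3.6667)·(3.6667)) / 5 = 41.3333/5 = 8.2667
  Sample standard deviations s_i = √(s[i,i]):
  s(U) = √(4.2667) = 2.0656
  s(V) = √(9.3667) = 3.0605
  s(W) = √(8.2667) = 2.8752

Step 3 — r_{ij} = s_{ij} / (s_i · s_j):
  r[U,U] = 1 (diagonal).
  r[U,V] = 3.0667 / (2.0656 · 3.0605) = 3.0667 / 6.3217 = 0.4851
  r[U,W] = -1.6667 / (2.0656 · 2.8752) = -1.6667 / 5.9389 = -0.2806
  r[V,V] = 1 (diagonal).
  r[V,W] = 0.1333 / (3.0605 · 2.8752) = 0.1333 / 8.7995 = 0.0152
  r[W,W] = 1 (diagonal).

R is symmetric with unit diagonal. Assembling:

R = [[1, 0.4851, -0.2806],
 [0.4851, 1, 0.0152],
 [-0.2806, 0.0152, 1]]


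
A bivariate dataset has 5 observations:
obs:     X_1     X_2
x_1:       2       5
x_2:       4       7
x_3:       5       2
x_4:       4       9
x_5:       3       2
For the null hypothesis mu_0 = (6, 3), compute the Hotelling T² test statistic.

Step 1 — sample mean vector:
  mean(X_1) = (2 + 4 + 5 + 4 + 3) / 5 = 18/5 = 3.6
  mean(X_2) = (5 + 7 + 2 + 9 + 2) / 5 = 25/5 = 5
  x̄ = (3.6, 5),  deviation x̄ - mu_0 = (3.6, 5) - (6, 3) = (-2.4, 2).

Step 2 — sample covariance matrix, S[i,j] = (1/(n-1)) · Σ_k (x_{k,i} - mean_i) · (x_{k,j} - mean_j), divisor n-1 = 4:
  S[X_1,X_1] = ((-1.6)·(-1.6) + (0.4)·(0.4) + (1.4)·(1.4) + (0.4)·(0.4) + (-0.6)·(-0.6)) / 4 = 5.2/4 = 1.3
  S[X_1,X_2] = ((-1.6)·(0) + (0.4)·(2) + (1.4)·(-3) + (0.4)·(4) + (-0.6)·(-3)) / 4 = 0/4 = 0
  S[X_2,X_2] = ((0)·(0) + (2)·(2) + (-3)·(-3) + (4)·(4) + (-3)·(-3)) / 4 = 38/4 = 9.5
  S = [[1.3, 0],
 [0, 9.5]].

Step 3 — invert S. det(S) = 1.3·9.5 - (0)² = 12.35.
  S^{-1} = (1/det) · [[d, -b], [-b, a]] = [[0.7692, 0],
 [0, 0.1053]].

Step 4 — quadratic form (x̄ - mu_0)^T · S^{-1} · (x̄ - mu_0):
  S^{-1} · (x̄ - mu_0) = (-1.8462, 0.2105),
  (x̄ - mu_0)^T · [...] = (-2.4)·(-1.8462) + (2)·(0.2105) = 4.8518.

Step 5 — scale by n: T² = 5 · 4.8518 = 24.2591.

T² ≈ 24.2591


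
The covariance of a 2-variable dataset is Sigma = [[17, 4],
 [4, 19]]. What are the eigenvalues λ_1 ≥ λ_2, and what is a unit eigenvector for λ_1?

Step 1 — characteristic polynomial of 2×2 Sigma:
  det(Sigma - λI) = λ² - trace · λ + det = 0.
  trace = 17 + 19 = 36, det = 17·19 - (4)² = 307.
Step 2 — discriminant:
  Δ = trace² - 4·det = 1296 - 1228 = 68.
Step 3 — eigenvalues:
  λ = (trace ± √Δ)/2 = (36 ± 8.2462)/2,
  λ_1 = 22.1231,  λ_2 = 13.8769.

Step 4 — unit eigenvector for λ_1: solve (Sigma - λ_1 I)v = 0. First row:
  (17 - 22.1231)·v_x + (4)·v_y = 0, i.e. (-5.1231)·v_x + (4)·v_y = 0,
  so v ∝ (b, λ_1 - a) = (4, 5.1231) = u.
  ||u|| = √((4)² + (5.1231)²) = √(42.2462) ≈ 6.4997,
  v_1 = u/||u|| ≈ (0.6154, 0.7882) (||v_1|| = 1).

λ_1 = 22.1231,  λ_2 = 13.8769;  v_1 ≈ (0.6154, 0.7882)


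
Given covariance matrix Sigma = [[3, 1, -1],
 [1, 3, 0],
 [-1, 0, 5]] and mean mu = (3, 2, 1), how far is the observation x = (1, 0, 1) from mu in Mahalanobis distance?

Step 1 — centre the observation: (x - mu) = (-2, -2, 0).

Step 2 — invert Sigma (cofactor / det for 3×3, or solve directly):
  Sigma^{-1} = [[0.4054, -0.1351, 0.0811],
 [-0.1351, 0.3784, -0.027],
 [0.0811, -0.027, 0.2162]].

Step 3 — form the quadratic (x - mu)^T · Sigma^{-1} · (x - mu):
  Sigma^{-1} · (x - mu) = (-0.5405, -0.4865, -0.1081).
  (x - mu)^T · [Sigma^{-1} · (x - mu)] = (-2)·(-0.5405) + (-2)·(-0.4865) + (0)·(-0.1081) = 2.0541.

Step 4 — take square root: d = √(2.0541) ≈ 1.4332.

d(x, mu) = √(2.0541) ≈ 1.4332


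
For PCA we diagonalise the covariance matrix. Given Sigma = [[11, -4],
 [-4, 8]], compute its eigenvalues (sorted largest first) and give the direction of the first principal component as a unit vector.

Step 1 — characteristic polynomial of 2×2 Sigma:
  det(Sigma - λI) = λ² - trace · λ + det = 0.
  trace = 11 + 8 = 19, det = 11·8 - (-4)² = 72.
Step 2 — discriminant:
  Δ = trace² - 4·det = 361 - 288 = 73.
Step 3 — eigenvalues:
  λ = (trace ± √Δ)/2 = (19 ± 8.544)/2,
  λ_1 = 13.772,  λ_2 = 5.228.

Step 4 — unit eigenvector for λ_1: solve (Sigma - λ_1 I)v = 0. First row:
  (11 - 13.772)·v_x + (-4)·v_y = 0, i.e. (-2.772)·v_x + (-4)·v_y = 0,
  so v ∝ (b, λ_1 - a) = (-4, 2.772); multiply by -1 so the first entry is positive: u = (4, -2.772).
  ||u|| = √((4)² + (-2.772)²) = √(23.684) ≈ 4.8666,
  v_1 = u/||u|| ≈ (0.8219, -0.5696) (||v_1|| = 1).

λ_1 = 13.772,  λ_2 = 5.228;  v_1 ≈ (0.8219, -0.5696)


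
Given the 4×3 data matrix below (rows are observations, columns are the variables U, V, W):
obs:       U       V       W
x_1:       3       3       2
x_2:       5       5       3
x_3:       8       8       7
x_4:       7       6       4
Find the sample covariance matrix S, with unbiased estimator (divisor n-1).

Step 1 — column means:
  mean(U) = (3 + 5 + 8 + 7) / 4 = 23/4 = 5.75
  mean(V) = (3 + 5 + 8 + 6) / 4 = 22/4 = 5.5
  mean(W) = (2 + 3 + 7 + 4) / 4 = 16/4 = 4

Step 2 — sample covariance S[i,j] = (1/(n-1)) · Σ_k (x_{k,i} - mean_i) · (x_{k,j} - mean_j), with n-1 = 3.
  S[U,U] = ((-2.75)·(-2.75) + (-0.75)·(-0.75) + (2.25)·(2.25) + (1.25)·(1.25)) / 3 = 14.75/3 = 4.9167
  S[U,V] = ((-2.75)·(-2.5) + (-0.75)·(-0.5) + (2.25)·(2.5) + (1.25)·(0.5)) / 3 = 13.5/3 = 4.5
  S[U,W] = ((-2.75)·(-2) + (-0.75)·(-1) + (2.25)·(3) + (1.25)·(0)) / 3 = 13/3 = 4.3333
  S[V,V] = ((-2.5)·(-2.5) + (-0.5)·(-0.5) + (2.5)·(2.5) + (0.5)·(0.5)) / 3 = 13/3 = 4.3333
  S[V,W] = ((-2.5)·(-2) + (-0.5)·(-1) + (2.5)·(3) + (0.5)·(0)) / 3 = 13/3 = 4.3333
  S[W,W] = ((-2)·(-2) + (-1)·(-1) + (3)·(3) + (0)·(0)) / 3 = 14/3 = 4.6667

S is symmetric (S[j,i] = S[i,j]). Assembling:

S = [[4.9167, 4.5, 4.3333],
 [4.5, 4.3333, 4.3333],
 [4.3333, 4.3333, 4.6667]]


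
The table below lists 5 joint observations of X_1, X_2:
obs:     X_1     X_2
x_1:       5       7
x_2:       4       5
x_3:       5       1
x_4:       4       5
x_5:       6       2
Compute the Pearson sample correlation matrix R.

Step 1 — column means:
  mean(X_1) = (5 + 4 + 5 + 4 + 6) / 5 = 24/5 = 4.8
  mean(X_2) = (7 + 5 + 1 + 5 + 2) / 5 = 20/5 = 4

Step 2 — sample variances and covariances s[i,j] = (1/(n-1)) · Σ_k (x_{k,i} - mean_i) · (x_{k,j} - mean_j), with n-1 = 4:
  s[X_1,X_1] = ((0.2)·(0.2) + (-0.8)·(-0.8) + (0.2)·(0.2) + (-0.8)·(-0.8) + (1.2)·(1.2)) / 4 = 2.8/4 = 0.7
  s[X_1,X_2] = ((0.2)·(3) + (-0.8)·(1) + (0.2)·(-3) + (-0.8)·(1) + (1.2)·(-2)) / 4 = -4/4 = -1
  s[X_2,X_2] = ((3)·(3) + (1)·(1) + (-3)·(-3) + (1)·(1) + (-2)·(-2)) / 4 = 24/4 = 6
  Sample standard deviations s_i = √(s[i,i]):
  s(X_1) = √(0.7) = 0.8367
  s(X_2) = √(6) = 2.4495

Step 3 — r_{ij} = s_{ij} / (s_i · s_j):
  r[X_1,X_1] = 1 (diagonal).
  r[X_1,X_2] = -1 / (0.8367 · 2.4495) = -1 / 2.0494 = -0.488
  r[X_2,X_2] = 1 (diagonal).

R is symmetric with unit diagonal. Assembling:

R = [[1, -0.488],
 [-0.488, 1]]


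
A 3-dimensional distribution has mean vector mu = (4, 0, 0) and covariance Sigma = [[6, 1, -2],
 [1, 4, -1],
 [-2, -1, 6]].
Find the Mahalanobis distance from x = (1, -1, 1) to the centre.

Step 1 — centre the observation: (x - mu) = (-3, -1, 1).

Step 2 — invert Sigma (cofactor / det for 3×3, or solve directly):
  Sigma^{-1} = [[0.1917, -0.0333, 0.0583],
 [-0.0333, 0.2667, 0.0333],
 [0.0583, 0.0333, 0.1917]].

Step 3 — form the quadratic (x - mu)^T · Sigma^{-1} · (x - mu):
  Sigma^{-1} · (x - mu) = (-0.4833, -0.1333, -0.0167).
  (x - mu)^T · [Sigma^{-1} · (x - mu)] = (-3)·(-0.4833) + (-1)·(-0.1333) + (1)·(-0.0167) = 1.5667.

Step 4 — take square root: d = √(1.5667) ≈ 1.2517.

d(x, mu) = √(1.5667) ≈ 1.2517


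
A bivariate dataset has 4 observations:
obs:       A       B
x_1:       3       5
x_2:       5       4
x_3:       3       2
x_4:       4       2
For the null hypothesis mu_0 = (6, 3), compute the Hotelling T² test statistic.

Step 1 — sample mean vector:
  mean(A) = (3 + 5 + 3 + 4) / 4 = 15/4 = 3.75
  mean(B) = (5 + 4 + 2 + 2) / 4 = 13/4 = 3.25
  x̄ = (3.75, 3.25),  deviation x̄ - mu_0 = (3.75, 3.25) - (6, 3) = (-2.25, 0.25).

Step 2 — sample covariance matrix, S[i,j] = (1/(n-1)) · Σ_k (x_{k,i} - mean_i) · (x_{k,j} - mean_j), divisor n-1 = 3:
  S[A,A] = ((-0.75)·(-0.75) + (1.25)·(1.25) + (-0.75)·(-0.75) + (0.25)·(0.25)) / 3 = 2.75/3 = 0.9167
  S[A,B] = ((-0.75)·(1.75) + (1.25)·(0.75) + (-0.75)·(-1.25) + (0.25)·(-1.25)) / 3 = 0.25/3 = 0.0833
  S[B,B] = ((1.75)·(1.75) + (0.75)·(0.75) + (-1.25)·(-1.25) + (-1.25)·(-1.25)) / 3 = 6.75/3 = 2.25
  S = [[0.9167, 0.0833],
 [0.0833, 2.25]].

Step 3 — invert S. det(S) = 0.9167·2.25 - (0.0833)² = 2.0556.
  S^{-1} = (1/det) · [[d, -b], [-b, a]] = [[1.0946, -0.0405],
 [-0.0405, 0.4459]].

Step 4 — quadratic form (x̄ - mu_0)^T · S^{-1} · (x̄ - mu_0):
  S^{-1} · (x̄ - mu_0) = (-2.473, 0.2027),
  (x̄ - mu_0)^T · [...] = (-2.25)·(-2.473) + (0.25)·(0.2027) = 5.6149.

Step 5 — scale by n: T² = 4 · 5.6149 = 22.4595.

T² ≈ 22.4595


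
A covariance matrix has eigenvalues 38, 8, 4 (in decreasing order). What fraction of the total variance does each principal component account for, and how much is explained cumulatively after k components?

Step 1 — total variance = trace(Sigma) = Σ λ_i = 38 + 8 + 4 = 50.

Step 2 — fraction explained by component i = λ_i / Σ λ:
  PC1: 38/50 = 0.76
  PC2: 8/50 = 0.16
  PC3: 4/50 = 0.08

Step 3 — cumulative fraction after k components = (λ_1 + ... + λ_k) / Σ λ:
  k = 1: 38/50 = 0.76
  k = 2: (38 + 8)/50 = 46/50 = 0.92
  k = 3: (38 + 8 + 4)/50 = 50/50 = 1

Summary (fraction, with percent):

explained: PC1 0.76 (76%), PC2 0.16 (16%), PC3 0.08 (8%);  cumulative: 0.76, 0.92, 1


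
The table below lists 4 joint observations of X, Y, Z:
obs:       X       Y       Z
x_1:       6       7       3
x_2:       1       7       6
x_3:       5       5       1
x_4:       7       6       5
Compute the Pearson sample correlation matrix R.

Step 1 — column means:
  mean(X) = (6 + 1 + 5 + 7) / 4 = 19/4 = 4.75
  mean(Y) = (7 + 7 + 5 + 6) / 4 = 25/4 = 6.25
  mean(Z) = (3 + 6 + 1 + 5) / 4 = 15/4 = 3.75

Step 2 — sample variances and covariances s[i,j] = (1/(n-1)) · Σ_k (x_{k,i} - mean_i) · (x_{k,j} - mean_j), with n-1 = 3:
  s[X,X] = ((1.25)·(1.25) + (-3.75)·(-3.75) + (0.25)·(0.25) + (2.25)·(2.25)) / 3 = 20.75/3 = 6.9167
  s[X,Y] = ((1.25)·(0.75) + (-3.75)·(0.75) + (0.25)·(-1.25) + (2.25)·(-0.25)) / 3 = -2.75/3 = -0.9167
  s[X,Z] = ((1.25)·(-0.75) + (-3.75)·(2.25) + (0.25)·(-2.75) + (2.25)·(1.25)) / 3 = -7.25/3 = -2.4167
  s[Y,Y] = ((0.75)·(0.75) + (0.75)·(0.75) + (-1.25)·(-1.25) + (-0.25)·(-0.25)) / 3 = 2.75/3 = 0.9167
  s[Y,Z] = ((0.75)·(-0.75) + (0.75)·(2.25) + (-1.25)·(-2.75) + (-0.25)·(1.25)) / 3 = 4.25/3 = 1.4167
  s[Z,Z] = ((-0.75)·(-0.75) + (2.25)·(2.25) + (-2.75)·(-2.75) + (1.25)·(1.25)) / 3 = 14.75/3 = 4.9167
  Sample standard deviations s_i = √(s[i,i]):
  s(X) = √(6.9167) = 2.63
  s(Y) = √(0.9167) = 0.9574
  s(Z) = √(4.9167) = 2.2174

Step 3 — r_{ij} = s_{ij} / (s_i · s_j):
  r[X,X] = 1 (diagonal).
  r[X,Y] = -0.9167 / (2.63 · 0.9574) = -0.9167 / 2.518 = -0.364
  r[X,Z] = -2.4167 / (2.63 · 2.2174) = -2.4167 / 5.8315 = -0.4144
  r[Y,Y] = 1 (diagonal).
  r[Y,Z] = 1.4167 / (0.9574 · 2.2174) = 1.4167 / 2.123 = 0.6673
  r[Z,Z] = 1 (diagonal).

R is symmetric with unit diagonal. Assembling:

R = [[1, -0.364, -0.4144],
 [-0.364, 1, 0.6673],
 [-0.4144, 0.6673, 1]]


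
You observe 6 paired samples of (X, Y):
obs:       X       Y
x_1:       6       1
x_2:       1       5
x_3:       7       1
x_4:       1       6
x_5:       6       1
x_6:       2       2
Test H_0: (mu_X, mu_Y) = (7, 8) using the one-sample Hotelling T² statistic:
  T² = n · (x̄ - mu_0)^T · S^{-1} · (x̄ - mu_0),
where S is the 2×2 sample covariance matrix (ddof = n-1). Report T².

Step 1 — sample mean vector:
  mean(X) = (6 + 1 + 7 + 1 + 6 + 2) / 6 = 23/6 = 3.8333
  mean(Y) = (1 + 5 + 1 + 6 + 1 + 2) / 6 = 16/6 = 2.6667
  x̄ = (3.8333, 2.6667),  deviation x̄ - mu_0 = (3.8333, 2.6667) - (7, 8) = (-3.1667, -5.3333).

Step 2 — sample covariance matrix, S[i,j] = (1/(n-1)) · Σ_k (x_{k,i} - mean_i) · (x_{k,j} - mean_j), divisor n-1 = 5:
  S[X,X] = ((2.1667)·(2.1667) + (-2.8333)·(-2.8333) + (3.1667)·(3.1667) + (-2.8333)·(-2.8333) + (2.1667)·(2.1667) + (-1.8333)·(-1.8333)) / 5 = 38.8333/5 = 7.7667
  S[X,Y] = ((2.1667)·(-1.6667) + (-2.8333)·(2.3333) + (3.1667)·(-1.6667) + (-2.8333)·(3.3333) + (2.1667)·(-1.6667) + (-1.8333)·(-0.6667)) / 5 = -27.3333/5 = -5.4667
  S[Y,Y] = ((-1.6667)·(-1.6667) + (2.3333)·(2.3333) + (-1.6667)·(-1.6667) + (3.3333)·(3.3333) + (-1.6667)·(-1.6667) + (-0.6667)·(-0.6667)) / 5 = 25.3333/5 = 5.0667
  S = [[7.7667, -5.4667],
 [-5.4667, 5.0667]].

Step 3 — invert S. det(S) = 7.7667·5.0667 - (-5.4667)² = 9.4667.
  S^{-1} = (1/det) · [[d, -b], [-b, a]] = [[0.5352, 0.5775],
 [0.5775, 0.8204]].

Step 4 — quadratic form (x̄ - mu_0)^T · S^{-1} · (x̄ - mu_0):
  S^{-1} · (x̄ - mu_0) = (-4.7746, -6.2042),
  (x̄ - mu_0)^T · [...] = (-3.1667)·(-4.7746) + (-5.3333)·(-6.2042) = 48.2089.

Step 5 — scale by n: T² = 6 · 48.2089 = 289.2535.

T² ≈ 289.2535


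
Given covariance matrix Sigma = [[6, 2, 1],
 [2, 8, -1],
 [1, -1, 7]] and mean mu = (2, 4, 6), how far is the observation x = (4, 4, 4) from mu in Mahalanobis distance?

Step 1 — centre the observation: (x - mu) = (2, 0, -2).

Step 2 — invert Sigma (cofactor / det for 3×3, or solve directly):
  Sigma^{-1} = [[0.1897, -0.0517, -0.0345],
 [-0.0517, 0.1414, 0.0276],
 [-0.0345, 0.0276, 0.1517]].

Step 3 — form the quadratic (x - mu)^T · Sigma^{-1} · (x - mu):
  Sigma^{-1} · (x - mu) = (0.4483, -0.1586, -0.3724).
  (x - mu)^T · [Sigma^{-1} · (x - mu)] = (2)·(0.4483) + (0)·(-0.1586) + (-2)·(-0.3724) = 1.6414.

Step 4 — take square root: d = √(1.6414) ≈ 1.2812.

d(x, mu) = √(1.6414) ≈ 1.2812


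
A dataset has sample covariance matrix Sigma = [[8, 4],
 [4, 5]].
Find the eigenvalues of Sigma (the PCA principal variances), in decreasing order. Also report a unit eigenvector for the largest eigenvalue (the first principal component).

Step 1 — characteristic polynomial of 2×2 Sigma:
  det(Sigma - λI) = λ² - trace · λ + det = 0.
  trace = 8 + 5 = 13, det = 8·5 - (4)² = 24.
Step 2 — discriminant:
  Δ = trace² - 4·det = 169 - 96 = 73.
Step 3 — eigenvalues:
  λ = (trace ± √Δ)/2 = (13 ± 8.544)/2,
  λ_1 = 10.772,  λ_2 = 2.228.

Step 4 — unit eigenvector for λ_1: solve (Sigma - λ_1 I)v = 0. First row:
  (8 - 10.772)·v_x + (4)·v_y = 0, i.e. (-2.772)·v_x + (4)·v_y = 0,
  so v ∝ (b, λ_1 - a) = (4, 2.772) = u.
  ||u|| = √((4)² + (2.772)²) = √(23.684) ≈ 4.8666,
  v_1 = u/||u|| ≈ (0.8219, 0.5696) (||v_1|| = 1).

λ_1 = 10.772,  λ_2 = 2.228;  v_1 ≈ (0.8219, 0.5696)


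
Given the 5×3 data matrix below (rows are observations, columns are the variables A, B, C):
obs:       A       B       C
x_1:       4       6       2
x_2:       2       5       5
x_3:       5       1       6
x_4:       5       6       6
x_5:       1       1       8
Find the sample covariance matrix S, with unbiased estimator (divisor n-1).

Step 1 — column means:
  mean(A) = (4 + 2 + 5 + 5 + 1) / 5 = 17/5 = 3.4
  mean(B) = (6 + 5 + 1 + 6 + 1) / 5 = 19/5 = 3.8
  mean(C) = (2 + 5 + 6 + 6 + 8) / 5 = 27/5 = 5.4

Step 2 — sample covariance S[i,j] = (1/(n-1)) · Σ_k (x_{k,i} - mean_i) · (x_{k,j} - mean_j), with n-1 = 4.
  S[A,A] = ((0.6)·(0.6) + (-1.4)·(-1.4) + (1.6)·(1.6) + (1.6)·(1.6) + (-2.4)·(-2.4)) / 4 = 13.2/4 = 3.3
  S[A,B] = ((0.6)·(2.2) + (-1.4)·(1.2) + (1.6)·(-2.8) + (1.6)·(2.2) + (-2.4)·(-2.8)) / 4 = 5.4/4 = 1.35
  S[A,C] = ((0.6)·(-3.4) + (-1.4)·(-0.4) + (1.6)·(0.6) + (1.6)·(0.6) + (-2.4)·(2.6)) / 4 = -5.8/4 = -1.45
  S[B,B] = ((2.2)·(2.2) + (1.2)·(1.2) + (-2.8)·(-2.8) + (2.2)·(2.2) + (-2.8)·(-2.8)) / 4 = 26.8/4 = 6.7
  S[B,C] = ((2.2)·(-3.4) + (1.2)·(-0.4) + (-2.8)·(0.6) + (2.2)·(0.6) + (-2.8)·(2.6)) / 4 = -15.6/4 = -3.9
  S[C,C] = ((-3.4)·(-3.4) + (-0.4)·(-0.4) + (0.6)·(0.6) + (0.6)·(0.6) + (2.6)·(2.6)) / 4 = 19.2/4 = 4.8

S is symmetric (S[j,i] = S[i,j]). Assembling:

S = [[3.3, 1.35, -1.45],
 [1.35, 6.7, -3.9],
 [-1.45, -3.9, 4.8]]


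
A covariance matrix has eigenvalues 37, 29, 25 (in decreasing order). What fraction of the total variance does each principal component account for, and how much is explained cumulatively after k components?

Step 1 — total variance = trace(Sigma) = Σ λ_i = 37 + 29 + 25 = 91.

Step 2 — fraction explained by component i = λ_i / Σ λ:
  PC1: 37/91 = 0.4066
  PC2: 29/91 = 0.3187
  PC3: 25/91 = 0.2747

Step 3 — cumulative fraction after k components = (λ_1 + ... + λ_k) / Σ λ:
  k = 1: 37/91 = 0.4066
  k = 2: (37 + 29)/91 = 66/91 = 0.7253
  k = 3: (37 + 29 + 25)/91 = 91/91 = 1

Summary (fraction, with percent):

explained: PC1 0.4066 (40.66%), PC2 0.3187 (31.87%), PC3 0.2747 (27.47%);  cumulative: 0.4066, 0.7253, 1


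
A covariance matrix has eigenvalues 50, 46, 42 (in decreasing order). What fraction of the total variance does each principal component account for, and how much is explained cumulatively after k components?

Step 1 — total variance = trace(Sigma) = Σ λ_i = 50 + 46 + 42 = 138.

Step 2 — fraction explained by component i = λ_i / Σ λ:
  PC1: 50/138 = 0.3623
  PC2: 46/138 = 0.3333
  PC3: 42/138 = 0.3043

Step 3 — cumulative fraction after k components = (λ_1 + ... + λ_k) / Σ λ:
  k = 1: 50/138 = 0.3623
  k = 2: (50 + 46)/138 = 96/138 = 0.6957
  k = 3: (50 + 46 + 42)/138 = 138/138 = 1

Summary (fraction, with percent):

explained: PC1 0.3623 (36.23%), PC2 0.3333 (33.33%), PC3 0.3043 (30.43%);  cumulative: 0.3623, 0.6957, 1


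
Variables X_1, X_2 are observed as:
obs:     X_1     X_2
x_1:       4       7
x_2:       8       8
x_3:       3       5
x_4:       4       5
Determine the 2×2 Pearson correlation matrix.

Step 1 — column means:
  mean(X_1) = (4 + 8 + 3 + 4) / 4 = 19/4 = 4.75
  mean(X_2) = (7 + 8 + 5 + 5) / 4 = 25/4 = 6.25

Step 2 — sample variances and covariances s[i,j] = (1/(n-1)) · Σ_k (x_{k,i} - mean_i) · (x_{k,j} - mean_j), with n-1 = 3:
  s[X_1,X_1] = ((-0.75)·(-0.75) + (3.25)·(3.25) + (-1.75)·(-1.75) + (-0.75)·(-0.75)) / 3 = 14.75/3 = 4.9167
  s[X_1,X_2] = ((-0.75)·(0.75) + (3.25)·(1.75) + (-1.75)·(-1.25) + (-0.75)·(-1.25)) / 3 = 8.25/3 = 2.75
  s[X_2,X_2] = ((0.75)·(0.75) + (1.75)·(1.75) + (-1.25)·(-1.25) + (-1.25)·(-1.25)) / 3 = 6.75/3 = 2.25
  Sample standard deviations s_i = √(s[i,i]):
  s(X_1) = √(4.9167) = 2.2174
  s(X_2) = √(2.25) = 1.5

Step 3 — r_{ij} = s_{ij} / (s_i · s_j):
  r[X_1,X_1] = 1 (diagonal).
  r[X_1,X_2] = 2.75 / (2.2174 · 1.5) = 2.75 / 3.326 = 0.8268
  r[X_2,X_2] = 1 (diagonal).

R is symmetric with unit diagonal. Assembling:

R = [[1, 0.8268],
 [0.8268, 1]]
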